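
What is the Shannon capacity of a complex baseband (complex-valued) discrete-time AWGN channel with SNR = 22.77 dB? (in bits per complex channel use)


SNR_linear = 10^(22.77/10) = 189.2344; C = log2(1 + SNR_linear) = log2(1 + 189.2344) = 7.5716

7.5716 bits/channel use


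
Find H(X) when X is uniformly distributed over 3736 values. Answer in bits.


H = log2(n) = log2(3736) = 11.8673

11.8673 bits


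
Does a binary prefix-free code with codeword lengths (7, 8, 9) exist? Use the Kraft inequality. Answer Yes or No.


Kraft sum = sum(2^(-l_i)) = 0.0137, need <= 1. Result: satisfied (a binary prefix-free code with these lengths exists)

Yes


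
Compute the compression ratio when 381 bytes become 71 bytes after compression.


Ratio = original / compressed = 381 / 71 = 5.3662

5.3662


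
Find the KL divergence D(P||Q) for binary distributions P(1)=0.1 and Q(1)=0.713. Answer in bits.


KL = p*log2(p/q) + (1-p)*log2((1-p)/(1-q)) = 0.1*log2(0.1/0.713) + 0.9*log2(0.9/0.287) = 1.2006

1.2006 bits


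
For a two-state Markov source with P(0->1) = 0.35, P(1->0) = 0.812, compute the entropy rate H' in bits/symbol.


Stationary distribution: pi_0 = p10/(p01+p10) = 0.6988, pi_1 = 0.3012. Entropy rate H' = pi_0*H(p01) + pi_1*H(p10) = 0.6988*0.9341 + 0.3012*0.6973 = 0.8627

0.8627 bits/symbol


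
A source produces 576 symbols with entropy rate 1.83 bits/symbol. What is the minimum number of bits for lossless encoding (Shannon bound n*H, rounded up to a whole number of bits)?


Minimum bits >= n * H = 576 * 1.83 = 1054.08, rounded up to a whole number of bits = 1055

1055 bits


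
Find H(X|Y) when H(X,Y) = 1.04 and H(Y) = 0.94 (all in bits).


H(X|Y) = H(X,Y) - H(Y) = 1.04 - 0.94 = 0.1

0.1 bits


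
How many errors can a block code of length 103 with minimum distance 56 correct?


Correction capability = floor((d-1)/2) = floor((56-1)/2) = 27

27 errors


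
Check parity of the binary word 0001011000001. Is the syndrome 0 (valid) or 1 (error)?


Syndrome = XOR of all bits = 0 XOR 0 XOR 0 XOR 1 XOR 0 XOR 1 XOR 1 XOR 0 XOR 0 XOR 0 XOR 0 XOR 0 XOR 1 = 0

0


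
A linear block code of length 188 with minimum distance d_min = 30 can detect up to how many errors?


Detection capability = d_min - 1 = 30 - 1 = 29

29 errors


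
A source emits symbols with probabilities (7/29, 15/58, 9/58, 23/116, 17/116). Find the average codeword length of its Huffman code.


Huffman construction (repeatedly merge the two least-probable nodes; each merge adds 1 bit to every symbol beneath it): 17/116 + 9/58 = 35/116; 23/116 + 7/29 = 51/116; 15/58 + 35/116 = 65/116; 51/116 + 65/116 = 1. Resulting codeword lengths (in the order the probabilities were given): (2, 2, 3, 2, 3). L_avg = sum(p_i * l_i) = 7/29*2 + 15/58*2 + 9/58*3 + 23/116*2 + 17/116*3 = 267/116 = 2.3017

2.3017 bits


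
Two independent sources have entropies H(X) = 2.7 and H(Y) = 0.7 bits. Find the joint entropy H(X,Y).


For independent variables, H(X,Y) = H(X) + H(Y) = 2.7 + 0.7 = 3.4

3.4 bits


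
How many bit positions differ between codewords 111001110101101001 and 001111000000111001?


Count differing positions: ^ ^ . ^ ^ . ^ ^ . ^ . ^ . ^ . . . . = 9 differences

9


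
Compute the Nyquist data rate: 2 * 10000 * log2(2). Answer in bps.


Rate = 2 * B * log2(M) = 2 * 10000 * 1.0 = 20000.0

20000.0 bps


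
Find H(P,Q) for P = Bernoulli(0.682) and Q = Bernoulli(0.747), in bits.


H(P,Q) = -p*log2(q) - (1-p)*log2(1-q). -0.682*log2(0.747) = 0.286999; -0.318*log2(0.253) = 0.630527. H(P,Q) = 0.286999 + 0.630527 = 0.9175

0.9175 bits


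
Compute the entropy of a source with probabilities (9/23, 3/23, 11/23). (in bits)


H = -sum(p_i * log2(p_i)). Terms: -(9/23)*log2(9/23) = 0.529684; -(3/23)*log2(3/23) = 0.383296; -(11/23)*log2(11/23) = 0.508932. H = 0.529684 + 0.383296 + 0.508932 = 1.4219

1.4219 bits


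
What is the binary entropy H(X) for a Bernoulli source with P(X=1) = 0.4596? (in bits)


H = -p*log2(p) - (1-p)*log2(1-p). -0.4596*log2(0.4596) = 0.515464; -0.5404*log2(0.5404) = 0.479821. H = 0.515464 + 0.479821 = 0.9953

0.9953 bits


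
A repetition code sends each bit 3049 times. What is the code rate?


Rate = k/n = 1/3049

1/3049


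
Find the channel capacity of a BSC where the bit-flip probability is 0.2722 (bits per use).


H(p) = -p*log2(p) - (1-p)*log2(1-p) = -0.2722*log2(0.2722) - 0.7278*log2(0.7278) = 0.510990 + 0.333613 = 0.8446. C = 1 - H(p) = 1 - 0.8446 = 0.1554

0.1554 bits


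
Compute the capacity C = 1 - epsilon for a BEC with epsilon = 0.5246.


C = 1 - epsilon = 1 - 0.5246 = 0.4754

0.4754 bits


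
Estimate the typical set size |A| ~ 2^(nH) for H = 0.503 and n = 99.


log2|A_typical| = nH = 99 * 0.503 = 49.797, so |A_typical| ~ 2^49.797 = 9.781e+14

9.781e+14


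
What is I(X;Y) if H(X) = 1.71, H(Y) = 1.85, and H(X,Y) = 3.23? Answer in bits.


I(X;Y) = H(X) + H(Y) - H(X,Y) = 1.71 + 1.85 - 3.23 = 0.33

0.33 bits


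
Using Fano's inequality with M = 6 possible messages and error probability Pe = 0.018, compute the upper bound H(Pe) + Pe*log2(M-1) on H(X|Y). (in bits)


H(Pe) = -Pe*log2(Pe) - (1-Pe)*log2(1-Pe) = -0.018*log2(0.018) - 0.982*log2(0.982) = 0.104325 + 0.025733 = 0.1301. Pe*log2(M-1) = 0.018*log2(5) = 0.041795. Bound = H(Pe) + Pe*log2(M-1) = 0.104325 + 0.025733 + 0.041795 = 0.1719

0.1719 bits


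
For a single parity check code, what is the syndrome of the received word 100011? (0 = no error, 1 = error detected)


Syndrome = XOR of all bits = 1 XOR 0 XOR 0 XOR 0 XOR 1 XOR 1 = 1

1


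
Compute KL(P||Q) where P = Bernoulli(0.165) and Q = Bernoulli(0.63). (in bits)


KL = p*log2(p/q) + (1-p)*log2((1-p)/(1-q)) = 0.165*log2(0.165/0.63) + 0.835*log2(0.835/0.37) = 0.6616

0.6616 bits


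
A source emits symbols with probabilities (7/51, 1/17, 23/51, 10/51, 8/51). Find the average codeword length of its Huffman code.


Huffman construction (repeatedly merge the two least-probable nodes; each merge adds 1 bit to every symbol beneath it): 1/17 + 7/51 = 10/51; 8/51 + 10/51 = 6/17; 10/51 + 6/17 = 28/51; 23/51 + 28/51 = 1. Resulting codeword lengths (in the order the probabilities were given): (3, 3, 1, 3, 3). L_avg = sum(p_i * l_i) = 7/51*3 + 1/17*3 + 23/51*1 + 10/51*3 + 8/51*3 = 107/51 = 2.098

2.098 bits


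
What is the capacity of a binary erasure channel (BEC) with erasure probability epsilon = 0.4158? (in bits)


C = 1 - epsilon = 1 - 0.4158 = 0.5842

0.5842 bits


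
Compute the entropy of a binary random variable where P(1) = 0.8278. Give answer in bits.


H = -p*log2(p) - (1-p)*log2(1-p). -0.8278*log2(0.8278) = 0.225696; -0.1722*log2(0.1722) = 0.437017. H = 0.225696 + 0.437017 = 0.6627

0.6627 bits


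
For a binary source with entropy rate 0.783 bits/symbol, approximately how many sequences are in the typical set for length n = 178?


log2|A_typical| = nH = 178 * 0.783 = 139.374, so |A_typical| ~ 2^139.374 = 9.031e+41

9.031e+41


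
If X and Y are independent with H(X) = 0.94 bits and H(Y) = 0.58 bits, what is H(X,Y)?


For independent variables, H(X,Y) = H(X) + H(Y) = 0.94 + 0.58 = 1.52

1.52 bits


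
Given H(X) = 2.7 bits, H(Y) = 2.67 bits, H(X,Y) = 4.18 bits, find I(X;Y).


I(X;Y) = H(X) + H(Y) - H(X,Y) = 2.7 + 2.67 - 4.18 = 1.19

1.19 bits


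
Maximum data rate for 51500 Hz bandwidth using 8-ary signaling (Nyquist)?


Rate = 2 * B * log2(M) = 2 * 51500 * 3.0 = 309000.0

309000.0 bps


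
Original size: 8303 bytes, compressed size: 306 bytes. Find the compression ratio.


Ratio = original / compressed = 8303 / 306 = 27.134

27.134


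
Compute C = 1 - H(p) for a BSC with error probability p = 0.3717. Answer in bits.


H(p) = -p*log2(p) - (1-p)*log2(1-p) = -0.3717*log2(0.3717) - 0.6283*log2(0.6283) = 0.530709 + 0.421259 = 0.952. C = 1 - H(p) = 1 - 0.952 = 0.048

0.048 bits


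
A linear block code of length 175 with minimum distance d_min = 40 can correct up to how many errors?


Correction capability = floor((d-1)/2) = floor((40-1)/2) = 19

19 errors


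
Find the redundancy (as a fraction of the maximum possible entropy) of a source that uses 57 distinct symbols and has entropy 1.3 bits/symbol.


H_max = log2(K) = log2(57) = 5.8329 bits/symbol. Redundancy = 1 - H/H_max = 1 - 1.3/5.8329 = 1 - 0.2229 = 0.7771

0.7771


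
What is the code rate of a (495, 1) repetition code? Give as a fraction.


Rate = k/n = 1/495

1/495


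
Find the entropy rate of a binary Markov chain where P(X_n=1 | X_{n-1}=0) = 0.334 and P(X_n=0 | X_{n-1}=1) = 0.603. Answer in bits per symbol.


Stationary distribution: pi_0 = p10/(p01+p10) = 0.6435, pi_1 = 0.3565. Entropy rate H' = pi_0*H(p01) + pi_1*H(p10) = 0.6435*0.919 + 0.3565*0.9692 = 0.9369

0.9369 bits/symbol


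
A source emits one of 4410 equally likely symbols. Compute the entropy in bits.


H = log2(n) = log2(4410) = 12.1066

12.1066 bits


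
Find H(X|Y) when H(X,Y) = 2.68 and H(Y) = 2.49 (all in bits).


H(X|Y) = H(X,Y) - H(Y) = 2.68 - 2.49 = 0.19

0.19 bits


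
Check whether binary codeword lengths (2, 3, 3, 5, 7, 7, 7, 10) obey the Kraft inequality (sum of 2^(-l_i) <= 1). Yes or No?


Kraft sum = sum(2^(-l_i)) = 0.5557, need <= 1. Result: satisfied (a binary prefix-free code with these lengths exists)

Yes


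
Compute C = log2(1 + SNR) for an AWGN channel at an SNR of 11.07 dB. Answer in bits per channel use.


SNR_linear = 10^(11.07/10) = 12.7938; C = log2(1 + SNR_linear) = log2(1 + 12.7938) = 3.7859

3.7859 bits/channel use


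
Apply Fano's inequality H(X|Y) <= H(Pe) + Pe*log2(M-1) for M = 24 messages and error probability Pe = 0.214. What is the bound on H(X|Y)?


H(Pe) = -Pe*log2(Pe) - (1-Pe)*log2(1-Pe) = -0.214*log2(0.214) - 0.786*log2(0.786) = 0.476004 + 0.273055 = 0.7491. Pe*log2(M-1) = 0.214*log2(23) = 0.968042. Bound = H(Pe) + Pe*log2(M-1) = 0.476004 + 0.273055 + 0.968042 = 1.7171

1.7171 bits


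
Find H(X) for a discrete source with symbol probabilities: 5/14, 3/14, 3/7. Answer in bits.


H = -sum(p_i * log2(p_i)). Terms: -(5/14)*log2(5/14) = 0.530510; -(3/14)*log2(3/14) = 0.476227; -(3/7)*log2(3/7) = 0.523882. H = 0.530510 + 0.476227 + 0.523882 = 1.5306

1.5306 bits


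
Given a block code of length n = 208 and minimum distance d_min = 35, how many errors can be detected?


Detection capability = d_min - 1 = 35 - 1 = 34

34 errors


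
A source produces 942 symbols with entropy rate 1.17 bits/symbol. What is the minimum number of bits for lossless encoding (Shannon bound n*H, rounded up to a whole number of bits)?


Minimum bits >= n * H = 942 * 1.17 = 1102.14, rounded up to a whole number of bits = 1103

1103 bits


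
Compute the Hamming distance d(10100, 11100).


Count differing positions: . ^ . . . = 1 differences

1


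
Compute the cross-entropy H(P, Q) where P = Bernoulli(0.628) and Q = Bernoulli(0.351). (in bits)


H(P,Q) = -p*log2(q) - (1-p)*log2(1-q). -0.628*log2(0.351) = 0.948567; -0.372*log2(0.649) = 0.232020. H(P,Q) = 0.948567 + 0.232020 = 1.1806

1.1806 bits


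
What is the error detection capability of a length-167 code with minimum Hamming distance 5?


Detection capability = d_min - 1 = 5 - 1 = 4

4 errors


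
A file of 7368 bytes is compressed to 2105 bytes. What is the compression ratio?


Ratio = original / compressed = 7368 / 2105 = 3.5002

3.5002


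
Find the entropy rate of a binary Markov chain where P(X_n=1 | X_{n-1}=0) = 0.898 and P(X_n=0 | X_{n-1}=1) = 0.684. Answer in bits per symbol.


Stationary distribution: pi_0 = p10/(p01+p10) = 0.4324, pi_1 = 0.5676. Entropy rate H' = pi_0*H(p01) + pi_1*H(p10) = 0.4324*0.4753 + 0.5676*0.9 = 0.7164

0.7164 bits/symbol


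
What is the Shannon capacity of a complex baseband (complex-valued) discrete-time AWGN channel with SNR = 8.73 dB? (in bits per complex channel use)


SNR_linear = 10^(8.73/10) = 7.4645; C = log2(1 + SNR_linear) = log2(1 + 7.4645) = 3.0814

3.0814 bits/channel use


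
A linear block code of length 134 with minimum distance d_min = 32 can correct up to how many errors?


Correction capability = floor((d-1)/2) = floor((32-1)/2) = 15

15 errors


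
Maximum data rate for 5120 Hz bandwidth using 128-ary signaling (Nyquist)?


Rate = 2 * B * log2(M) = 2 * 5120 * 7.0 = 71680.0

71680.0 bps


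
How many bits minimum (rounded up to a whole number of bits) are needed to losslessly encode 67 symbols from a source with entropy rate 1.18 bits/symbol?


Minimum bits >= n * H = 67 * 1.18 = 79.06, rounded up to a whole number of bits = 80

80 bits


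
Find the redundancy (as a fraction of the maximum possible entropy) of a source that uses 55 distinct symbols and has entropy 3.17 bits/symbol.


H_max = log2(K) = log2(55) = 5.7814 bits/symbol. Redundancy = 1 - H/H_max = 1 - 3.17/5.7814 = 1 - 0.5483 = 0.4517

0.4517


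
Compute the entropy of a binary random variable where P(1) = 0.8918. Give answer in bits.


H = -p*log2(p) - (1-p)*log2(1-p). -0.8918*log2(0.8918) = 0.147332; -0.1082*log2(0.1082) = 0.347130. H = 0.147332 + 0.347130 = 0.4945

0.4945 bits


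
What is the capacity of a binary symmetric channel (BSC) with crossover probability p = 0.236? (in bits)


H(p) = -p*log2(p) - (1-p)*log2(1-p) = -0.236*log2(0.236) - 0.764*log2(0.764) = 0.491621 + 0.296704 = 0.7883. C = 1 - H(p) = 1 - 0.7883 = 0.2117

0.2117 bits


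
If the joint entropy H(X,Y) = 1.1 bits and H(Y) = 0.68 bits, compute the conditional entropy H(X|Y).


H(X|Y) = H(X,Y) - H(Y) = 1.1 - 0.68 = 0.42

0.42 bits


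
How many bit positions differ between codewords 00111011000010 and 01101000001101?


Count differing positions: . ^ . ^ . . ^ ^ . . ^ ^ ^ ^ = 8 differences

8


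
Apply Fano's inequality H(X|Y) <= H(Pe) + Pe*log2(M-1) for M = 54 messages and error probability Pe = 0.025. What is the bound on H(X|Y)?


H(Pe) = -Pe*log2(Pe) - (1-Pe)*log2(1-Pe) = -0.025*log2(0.025) - 0.975*log2(0.975) = 0.133048 + 0.035613 = 0.1687. Pe*log2(M-1) = 0.025*log2(53) = 0.143198. Bound = H(Pe) + Pe*log2(M-1) = 0.133048 + 0.035613 + 0.143198 = 0.3119

0.3119 bits


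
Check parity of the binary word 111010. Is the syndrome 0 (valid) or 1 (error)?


Syndrome = XOR of all bits = 1 XOR 1 XOR 1 XOR 0 XOR 1 XOR 0 = 0

0


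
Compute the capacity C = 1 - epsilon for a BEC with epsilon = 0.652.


C = 1 - epsilon = 1 - 0.652 = 0.348

0.348 bits


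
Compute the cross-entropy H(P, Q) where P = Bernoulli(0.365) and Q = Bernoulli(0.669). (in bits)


H(P,Q) = -p*log2(q) - (1-p)*log2(1-q). -0.365*log2(0.669) = 0.211671; -0.635*log2(0.331) = 1.012887. H(P,Q) = 0.211671 + 1.012887 = 1.2246

1.2246 bits


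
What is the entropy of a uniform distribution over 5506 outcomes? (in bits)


H = log2(n) = log2(5506) = 12.4268

12.4268 bits


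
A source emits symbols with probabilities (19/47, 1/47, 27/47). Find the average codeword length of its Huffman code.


Huffman construction (repeatedly merge the two least-probable nodes; each merge adds 1 bit to every symbol beneath it): 1/47 + 19/47 = 20/47; 20/47 + 27/47 = 1. Resulting codeword lengths (in the order the probabilities were given): (2, 2, 1). L_avg = sum(p_i * l_i) = 19/47*2 + 1/47*2 + 27/47*1 = 67/47 = 1.4255

1.4255 bits


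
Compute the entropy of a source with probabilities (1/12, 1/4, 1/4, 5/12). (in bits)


H = -sum(p_i * log2(p_i)). Terms: -(1/12)*log2(1/12) = 0.298747; -(1/4)*log2(1/4) = 0.500000; -(1/4)*log2(1/4) = 0.500000; -(5/12)*log2(5/12) = 0.526264. H = 0.298747 + 0.500000 + 0.500000 + 0.526264 = 1.825

1.825 bits


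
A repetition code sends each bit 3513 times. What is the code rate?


Rate = k/n = 1/3513

1/3513


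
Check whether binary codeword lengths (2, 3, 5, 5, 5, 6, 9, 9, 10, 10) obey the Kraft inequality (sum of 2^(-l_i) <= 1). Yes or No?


Kraft sum = sum(2^(-l_i)) = 0.4902, need <= 1. Result: satisfied (a binary prefix-free code with these lengths exists)

Yes


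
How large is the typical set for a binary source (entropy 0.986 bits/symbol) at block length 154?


log2|A_typical| = nH = 154 * 0.986 = 151.844, so |A_typical| ~ 2^151.844 = 5.124e+45

5.124e+45


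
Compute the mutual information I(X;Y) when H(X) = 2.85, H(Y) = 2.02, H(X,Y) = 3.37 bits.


I(X;Y) = H(X) + H(Y) - H(X,Y) = 2.85 + 2.02 - 3.37 = 1.5

1.5 bits


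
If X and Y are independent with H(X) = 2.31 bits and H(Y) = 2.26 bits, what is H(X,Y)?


For independent variables, H(X,Y) = H(X) + H(Y) = 2.31 + 2.26 = 4.57

4.57 bits


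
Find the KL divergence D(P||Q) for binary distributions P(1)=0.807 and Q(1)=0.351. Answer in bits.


KL = p*log2(p/q) + (1-p)*log2((1-p)/(1-q)) = 0.807*log2(0.807/0.351) + 0.193*log2(0.193/0.649) = 0.6316

0.6316 bits


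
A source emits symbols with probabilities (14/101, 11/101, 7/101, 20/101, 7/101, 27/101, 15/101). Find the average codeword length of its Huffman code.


Huffman construction (repeatedly merge the two least-probable nodes; each merge adds 1 bit to every symbol beneath it): 7/101 + 7/101 = 14/101; 11/101 + 14/101 = 25/101; 14/101 + 15/101 = 29/101; 20/101 + 25/101 = 45/101; 27/101 + 29/101 = 56/101; 45/101 + 56/101 = 1. Resulting codeword lengths (in the order the probabilities were given): (3, 3, 4, 2, 4, 2, 3). L_avg = sum(p_i * l_i) = 14/101*3 + 11/101*3 + 7/101*4 + 20/101*2 + 7/101*4 + 27/101*2 + 15/101*3 = 270/101 = 2.6733

2.6733 bits


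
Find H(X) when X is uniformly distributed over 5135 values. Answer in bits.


H = log2(n) = log2(5135) = 12.3261

12.3261 bits


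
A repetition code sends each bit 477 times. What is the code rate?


Rate = k/n = 1/477

1/477


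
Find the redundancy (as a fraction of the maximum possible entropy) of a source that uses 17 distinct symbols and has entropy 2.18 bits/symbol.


H_max = log2(K) = log2(17) = 4.0875 bits/symbol. Redundancy = 1 - H/H_max = 1 - 2.18/4.0875 = 1 - 0.5333 = 0.4667

0.4667


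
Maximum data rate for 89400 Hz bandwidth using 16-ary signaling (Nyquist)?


Rate = 2 * B * log2(M) = 2 * 89400 * 4.0 = 715200.0

715200.0 bps


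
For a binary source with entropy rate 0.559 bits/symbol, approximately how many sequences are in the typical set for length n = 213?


log2|A_typical| = nH = 213 * 0.559 = 119.067, so |A_typical| ~ 2^119.067 = 6.962e+35

6.962e+35


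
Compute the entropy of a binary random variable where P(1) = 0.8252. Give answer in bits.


H = -p*log2(p) - (1-p)*log2(1-p). -0.8252*log2(0.8252) = 0.228732; -0.1748*log2(0.1748) = 0.439836. H = 0.228732 + 0.439836 = 0.6686

0.6686 bits


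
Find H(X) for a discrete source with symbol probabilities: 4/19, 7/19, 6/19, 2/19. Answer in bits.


H = -sum(p_i * log2(p_i)). Terms: -(4/19)*log2(4/19) = 0.473248; -(7/19)*log2(7/19) = 0.530737; -(6/19)*log2(6/19) = 0.525147; -(2/19)*log2(2/19) = 0.341887. H = 0.473248 + 0.530737 + 0.525147 + 0.341887 = 1.871

1.871 bits


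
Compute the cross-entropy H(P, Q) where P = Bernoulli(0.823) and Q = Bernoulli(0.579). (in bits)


H(P,Q) = -p*log2(q) - (1-p)*log2(1-q). -0.823*log2(0.579) = 0.648824; -0.177*log2(0.421) = 0.220915. H(P,Q) = 0.648824 + 0.220915 = 0.8697

0.8697 bits


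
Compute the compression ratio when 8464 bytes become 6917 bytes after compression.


Ratio = original / compressed = 8464 / 6917 = 1.2237

1.2237


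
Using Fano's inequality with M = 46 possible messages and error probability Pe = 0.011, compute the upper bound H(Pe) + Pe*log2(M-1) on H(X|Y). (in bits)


H(Pe) = -Pe*log2(Pe) - (1-Pe)*log2(1-Pe) = -0.011*log2(0.011) - 0.989*log2(0.989) = 0.071570 + 0.015782 = 0.0874. Pe*log2(M-1) = 0.011*log2(45) = 0.060410. Bound = H(Pe) + Pe*log2(M-1) = 0.071570 + 0.015782 + 0.060410 = 0.1478

0.1478 bits


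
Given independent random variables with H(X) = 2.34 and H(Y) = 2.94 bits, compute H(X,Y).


For independent variables, H(X,Y) = H(X) + H(Y) = 2.34 + 2.94 = 5.28

5.28 bits


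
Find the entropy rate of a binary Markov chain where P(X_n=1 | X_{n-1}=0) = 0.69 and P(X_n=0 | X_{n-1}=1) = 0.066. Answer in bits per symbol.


Stationary distribution: pi_0 = p10/(p01+p10) = 0.0873, pi_1 = 0.9127. Entropy rate H' = pi_0*H(p01) + pi_1*H(p10) = 0.0873*0.8932 + 0.9127*0.3508 = 0.3982

0.3982 bits/symbol


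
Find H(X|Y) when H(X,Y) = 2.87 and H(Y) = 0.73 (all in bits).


H(X|Y) = H(X,Y) - H(Y) = 2.87 - 0.73 = 2.14

2.14 bits


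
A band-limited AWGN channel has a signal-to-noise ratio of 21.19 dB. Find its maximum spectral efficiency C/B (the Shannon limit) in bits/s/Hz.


SNR_linear = 10^(21.19/10) = 131.5225; C/B = log2(1 + SNR_linear) = log2(1 + 131.5225) = 7.0501

7.0501 bits/s/Hz


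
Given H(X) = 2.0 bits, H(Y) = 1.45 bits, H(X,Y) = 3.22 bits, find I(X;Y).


I(X;Y) = H(X) + H(Y) - H(X,Y) = 2.0 + 1.45 - 3.22 = 0.23

0.23 bits


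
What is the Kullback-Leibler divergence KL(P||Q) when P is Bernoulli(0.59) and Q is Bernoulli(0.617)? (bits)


KL = p*log2(p/q) + (1-p)*log2((1-p)/(1-q)) = 0.59*log2(0.59/0.617) + 0.41*log2(0.41/0.383) = 0.0022

0.0022 bits


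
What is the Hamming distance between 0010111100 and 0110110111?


Count differing positions: . ^ . . . . ^ . ^ ^ = 4 differences

4


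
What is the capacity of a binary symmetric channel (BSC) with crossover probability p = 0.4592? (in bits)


H(p) = -p*log2(p) - (1-p)*log2(1-p) = -0.4592*log2(0.4592) - 0.5408*log2(0.5408) = 0.515592 + 0.479599 = 0.9952. C = 1 - H(p) = 1 - 0.9952 = 0.0048

0.0048 bits


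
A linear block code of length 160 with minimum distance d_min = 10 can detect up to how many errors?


Detection capability = d_min - 1 = 10 - 1 = 9

9 errors


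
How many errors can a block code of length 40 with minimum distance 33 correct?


Correction capability = floor((d-1)/2) = floor((33-1)/2) = 16

16 errors


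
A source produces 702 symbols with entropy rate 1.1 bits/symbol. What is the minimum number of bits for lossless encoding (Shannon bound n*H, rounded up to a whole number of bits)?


Minimum bits >= n * H = 702 * 1.1 = 772.2, rounded up to a whole number of bits = 773

773 bits


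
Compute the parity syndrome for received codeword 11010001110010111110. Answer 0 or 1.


Syndrome = XOR of all bits = 1 XOR 1 XOR 0 XOR 1 XOR 0 XOR 0 XOR 0 XOR 1 XOR 1 XOR 1 XOR 0 XOR 0 XOR 1 XOR 0 XOR 1 XOR 1 XOR 1 XOR 1 XOR 1 XOR 0 = 0

0


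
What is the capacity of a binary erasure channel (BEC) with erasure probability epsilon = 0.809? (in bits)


C = 1 - epsilon = 1 - 0.809 = 0.191

0.191 bits


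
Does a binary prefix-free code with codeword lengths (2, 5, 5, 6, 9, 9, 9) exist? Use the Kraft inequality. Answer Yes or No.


Kraft sum = sum(2^(-l_i)) = 0.334, need <= 1. Result: satisfied (a binary prefix-free code with these lengths exists)

Yes


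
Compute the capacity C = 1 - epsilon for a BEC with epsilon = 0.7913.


C = 1 - epsilon = 1 - 0.7913 = 0.2087

0.2087 bits


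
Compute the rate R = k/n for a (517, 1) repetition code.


Rate = k/n = 1/517

1/517


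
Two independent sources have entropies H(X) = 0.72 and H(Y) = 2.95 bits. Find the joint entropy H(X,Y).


For independent variables, H(X,Y) = H(X) + H(Y) = 0.72 + 2.95 = 3.67

3.67 bits


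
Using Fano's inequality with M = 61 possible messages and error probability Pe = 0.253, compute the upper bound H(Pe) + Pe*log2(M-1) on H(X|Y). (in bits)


H(Pe) = -Pe*log2(Pe) - (1-Pe)*log2(1-Pe) = -0.253*log2(0.253) - 0.747*log2(0.747) = 0.501646 + 0.314352 = 0.816. Pe*log2(M-1) = 0.253*log2(60) = 1.494443. Bound = H(Pe) + Pe*log2(M-1) = 0.501646 + 0.314352 + 1.494443 = 2.3104

2.3104 bits


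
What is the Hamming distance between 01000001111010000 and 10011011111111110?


Count differing positions: ^ ^ . ^ ^ . ^ . . . . ^ . ^ ^ ^ . = 9 differences

9


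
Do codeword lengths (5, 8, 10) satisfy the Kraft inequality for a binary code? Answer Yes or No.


Kraft sum = sum(2^(-l_i)) = 0.0361, need <= 1. Result: satisfied (a binary prefix-free code with these lengths exists)

Yes


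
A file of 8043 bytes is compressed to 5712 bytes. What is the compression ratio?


Ratio = original / compressed = 8043 / 5712 = 1.4081

1.4081


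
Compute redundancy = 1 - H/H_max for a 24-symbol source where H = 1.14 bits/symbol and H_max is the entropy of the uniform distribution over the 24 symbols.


H_max = log2(K) = log2(24) = 4.585 bits/symbol. Redundancy = 1 - H/H_max = 1 - 1.14/4.585 = 1 - 0.2486 = 0.7514

0.7514


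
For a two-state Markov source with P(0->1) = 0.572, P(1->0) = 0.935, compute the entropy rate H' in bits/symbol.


Stationary distribution: pi_0 = p10/(p01+p10) = 0.6204, pi_1 = 0.3796. Entropy rate H' = pi_0*H(p01) + pi_1*H(p10) = 0.6204*0.985 + 0.3796*0.347 = 0.7428

0.7428 bits/symbol


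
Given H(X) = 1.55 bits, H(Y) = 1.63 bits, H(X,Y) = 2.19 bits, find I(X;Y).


I(X;Y) = H(X) + H(Y) - H(X,Y) = 1.55 + 1.63 - 2.19 = 0.99

0.99 bits


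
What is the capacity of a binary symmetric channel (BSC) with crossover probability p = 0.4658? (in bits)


H(p) = -p*log2(p) - (1-p)*log2(1-p) = -0.4658*log2(0.4658) - 0.5342*log2(0.5342) = 0.513413 + 0.483210 = 0.9966. C = 1 - H(p) = 1 - 0.9966 = 0.0034

0.0034 bits


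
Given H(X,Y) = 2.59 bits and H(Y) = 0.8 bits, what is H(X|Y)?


H(X|Y) = H(X,Y) - H(Y) = 2.59 - 0.8 = 1.79

1.79 bits


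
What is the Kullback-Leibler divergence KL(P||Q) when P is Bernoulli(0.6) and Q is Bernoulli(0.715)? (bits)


KL = p*log2(p/q) + (1-p)*log2((1-p)/(1-q)) = 0.6*log2(0.6/0.715) + 0.4*log2(0.4/0.285) = 0.0438

0.0438 bits


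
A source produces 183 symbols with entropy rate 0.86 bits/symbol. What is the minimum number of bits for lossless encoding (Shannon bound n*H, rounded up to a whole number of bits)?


Minimum bits >= n * H = 183 * 0.86 = 157.38, rounded up to a whole number of bits = 158

158 bits


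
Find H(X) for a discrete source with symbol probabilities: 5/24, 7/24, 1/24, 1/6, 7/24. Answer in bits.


H = -sum(p_i * log2(p_i)). Terms: -(5/24)*log2(5/24) = 0.471466; -(7/24)*log2(7/24) = 0.518469; -(1/24)*log2(1/24) = 0.191040; -(1/6)*log2(1/6) = 0.430827; -(7/24)*log2(7/24) = 0.518469. H = 0.471466 + 0.518469 + 0.191040 + 0.430827 + 0.518469 = 2.1303

2.1303 bits


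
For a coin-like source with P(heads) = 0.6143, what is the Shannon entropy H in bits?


H = -p*log2(p) - (1-p)*log2(1-p). -0.6143*log2(0.6143) = 0.431844; -0.3857*log2(0.3857) = 0.530125. H = 0.431844 + 0.530125 = 0.962

0.962 bits


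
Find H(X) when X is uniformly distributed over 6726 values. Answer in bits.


H = log2(n) = log2(6726) = 12.7155

12.7155 bits


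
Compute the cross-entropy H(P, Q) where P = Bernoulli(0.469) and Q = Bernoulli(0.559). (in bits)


H(P,Q) = -p*log2(q) - (1-p)*log2(1-q). -0.469*log2(0.559) = 0.393528; -0.531*log2(0.441) = 0.627190. H(P,Q) = 0.393528 + 0.627190 = 1.0207

1.0207 bits


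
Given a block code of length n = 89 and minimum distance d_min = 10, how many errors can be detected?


Detection capability = d_min - 1 = 10 - 1 = 9

9 errors


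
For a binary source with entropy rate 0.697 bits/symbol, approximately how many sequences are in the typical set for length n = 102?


log2|A_typical| = nH = 102 * 0.697 = 71.094, so |A_typical| ~ 2^71.094 = 2.520e+21

2.520e+21


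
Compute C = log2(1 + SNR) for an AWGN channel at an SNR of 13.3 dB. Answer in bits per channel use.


SNR_linear = 10^(13.3/10) = 21.3796; C = log2(1 + SNR_linear) = log2(1 + 21.3796) = 4.4841

4.4841 bits/channel use


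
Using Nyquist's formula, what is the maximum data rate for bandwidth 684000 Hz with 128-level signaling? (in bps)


Rate = 2 * B * log2(M) = 2 * 684000 * 7.0 = 9576000.0

9576000.0 bps


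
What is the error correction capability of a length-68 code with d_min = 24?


Correction capability = floor((d-1)/2) = floor((24-1)/2) = 11

11 errors


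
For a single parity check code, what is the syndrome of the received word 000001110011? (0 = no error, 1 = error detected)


Syndrome = XOR of all bits = 0 XOR 0 XOR 0 XOR 0 XOR 0 XOR 1 XOR 1 XOR 1 XOR 0 XOR 0 XOR 1 XOR 1 = 1

1


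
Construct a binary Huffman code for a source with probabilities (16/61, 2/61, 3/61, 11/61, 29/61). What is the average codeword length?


Huffman construction (repeatedly merge the two least-probable nodes; each merge adds 1 bit to every symbol beneath it): 2/61 + 3/61 = 5/61; 5/61 + 11/61 = 16/61; 16/61 + 16/61 = 32/61; 29/61 + 32/61 = 1. Resulting codeword lengths (in the order the probabilities were given): (2, 4, 4, 3, 1). L_avg = sum(p_i * l_i) = 16/61*2 + 2/61*4 + 3/61*4 + 11/61*3 + 29/61*1 = 114/61 = 1.8689

1.8689 bits


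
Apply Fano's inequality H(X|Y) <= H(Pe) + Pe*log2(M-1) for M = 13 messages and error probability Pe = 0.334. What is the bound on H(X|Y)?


H(Pe) = -Pe*log2(Pe) - (1-Pe)*log2(1-Pe) = -0.334*log2(0.334) - 0.666*log2(0.666) = 0.528415 + 0.390546 = 0.919. Pe*log2(M-1) = 0.334*log2(12) = 1.197377. Bound = H(Pe) + Pe*log2(M-1) = 0.528415 + 0.390546 + 1.197377 = 2.1163

2.1163 bits


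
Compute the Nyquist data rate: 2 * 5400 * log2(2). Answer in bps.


Rate = 2 * B * log2(M) = 2 * 5400 * 1.0 = 10800.0

10800.0 bps


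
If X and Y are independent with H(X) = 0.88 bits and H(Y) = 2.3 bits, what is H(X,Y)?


For independent variables, H(X,Y) = H(X) + H(Y) = 0.88 + 2.3 = 3.18

3.18 bits


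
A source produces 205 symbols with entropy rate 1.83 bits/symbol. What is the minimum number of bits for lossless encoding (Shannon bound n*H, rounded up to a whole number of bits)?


Minimum bits >= n * H = 205 * 1.83 = 375.15, rounded up to a whole number of bits = 376

376 bits


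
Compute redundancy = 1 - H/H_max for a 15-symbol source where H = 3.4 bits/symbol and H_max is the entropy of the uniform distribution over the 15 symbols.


H_max = log2(K) = log2(15) = 3.9069 bits/symbol. Redundancy = 1 - H/H_max = 1 - 3.4/3.9069 = 1 - 0.8703 = 0.1297

0.1297


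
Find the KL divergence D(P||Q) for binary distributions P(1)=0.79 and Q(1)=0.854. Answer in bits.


KL = p*log2(p/q) + (1-p)*log2((1-p)/(1-q)) = 0.79*log2(0.79/0.854) + 0.21*log2(0.21/0.146) = 0.0213

0.0213 bits


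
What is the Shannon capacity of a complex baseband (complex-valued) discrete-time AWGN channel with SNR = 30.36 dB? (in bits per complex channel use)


SNR_linear = 10^(30.36/10) = 1086.4256; C = log2(1 + SNR_linear) = log2(1 + 1086.4256) = 10.0867

10.0867 bits/channel use


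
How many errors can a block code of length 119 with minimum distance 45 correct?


Correction capability = floor((d-1)/2) = floor((45-1)/2) = 22

22 errors


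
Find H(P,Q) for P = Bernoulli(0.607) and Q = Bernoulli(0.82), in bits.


H(P,Q) = -p*log2(q) - (1-p)*log2(1-q). -0.607*log2(0.82) = 0.173787; -0.393*log2(0.18) = 0.972255. H(P,Q) = 0.173787 + 0.972255 = 1.146

1.146 bits


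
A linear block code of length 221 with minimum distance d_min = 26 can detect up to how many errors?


Detection capability = d_min - 1 = 26 - 1 = 25

25 errors


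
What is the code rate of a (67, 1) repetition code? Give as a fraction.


Rate = k/n = 1/67

1/67


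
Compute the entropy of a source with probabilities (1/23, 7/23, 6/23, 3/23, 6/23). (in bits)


H = -sum(p_i * log2(p_i)). Terms: -(1/23)*log2(1/23) = 0.196677; -(7/23)*log2(7/23) = 0.522324; -(6/23)*log2(6/23) = 0.505722; -(3/23)*log2(3/23) = 0.383296; -(6/23)*log2(6/23) = 0.505722. H = 0.196677 + 0.522324 + 0.505722 + 0.383296 + 0.505722 = 2.1137

2.1137 bits


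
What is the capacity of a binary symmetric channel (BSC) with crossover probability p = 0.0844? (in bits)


H(p) = -p*log2(p) - (1-p)*log2(1-p) = -0.0844*log2(0.0844) - 0.9156*log2(0.9156) = 0.301022 + 0.116474 = 0.4175. C = 1 - H(p) = 1 - 0.4175 = 0.5825

0.5825 bits


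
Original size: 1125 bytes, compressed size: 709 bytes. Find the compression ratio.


Ratio = original / compressed = 1125 / 709 = 1.5867

1.5867


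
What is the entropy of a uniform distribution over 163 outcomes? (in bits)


H = log2(n) = log2(163) = 7.3487

7.3487 bits


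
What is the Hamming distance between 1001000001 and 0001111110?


Count differing positions: ^ . . . ^ ^ ^ ^ ^ ^ = 7 differences

7


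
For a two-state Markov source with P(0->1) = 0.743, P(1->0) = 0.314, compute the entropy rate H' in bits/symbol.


Stationary distribution: pi_0 = p10/(p01+p10) = 0.2971, pi_1 = 0.7029. Entropy rate H' = pi_0*H(p01) + pi_1*H(p10) = 0.2971*0.8222 + 0.7029*0.8977 = 0.8753

0.8753 bits/symbol


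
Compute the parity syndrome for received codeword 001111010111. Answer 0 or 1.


Syndrome = XOR of all bits = 0 XOR 0 XOR 1 XOR 1 XOR 1 XOR 1 XOR 0 XOR 1 XOR 0 XOR 1 XOR 1 XOR 1 = 0

0


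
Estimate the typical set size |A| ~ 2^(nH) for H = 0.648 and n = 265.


log2|A_typical| = nH = 265 * 0.648 = 171.72, so |A_typical| ~ 2^171.72 = 4.930e+51

4.930e+51


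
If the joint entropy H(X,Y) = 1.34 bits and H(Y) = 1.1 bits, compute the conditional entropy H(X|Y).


H(X|Y) = H(X,Y) - H(Y) = 1.34 - 1.1 = 0.24

0.24 bits


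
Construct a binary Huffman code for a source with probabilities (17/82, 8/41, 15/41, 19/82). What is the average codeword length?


Huffman construction (repeatedly merge the two least-probable nodes; each merge adds 1 bit to every symbol beneath it): 8/41 + 17/82 = 33/82; 19/82 + 15/41 = 49/82; 33/82 + 49/82 = 1. Resulting codeword lengths (in the order the probabilities were given): (2, 2, 2, 2). L_avg = sum(p_i * l_i) = 17/82*2 + 8/41*2 + 15/41*2 + 19/82*2 = 2

2.0 bits


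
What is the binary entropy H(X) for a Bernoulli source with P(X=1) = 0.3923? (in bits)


H = -p*log2(p) - (1-p)*log2(1-p). -0.3923*log2(0.3923) = 0.529594; -0.6077*log2(0.6077) = 0.436674. H = 0.529594 + 0.436674 = 0.9663

0.9663 bits


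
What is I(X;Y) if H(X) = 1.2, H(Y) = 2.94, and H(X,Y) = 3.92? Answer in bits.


I(X;Y) = H(X) + H(Y) - H(X,Y) = 1.2 + 2.94 - 3.92 = 0.22

0.22 bits


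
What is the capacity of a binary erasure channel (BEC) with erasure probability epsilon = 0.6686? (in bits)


C = 1 - epsilon = 1 - 0.6686 = 0.3314

0.3314 bits


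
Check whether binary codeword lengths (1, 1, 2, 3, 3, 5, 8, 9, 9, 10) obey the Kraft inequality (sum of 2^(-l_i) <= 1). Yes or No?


Kraft sum = sum(2^(-l_i)) = 1.54, need <= 1. Result: violated (a binary prefix-free code with these lengths cannot exist)

No


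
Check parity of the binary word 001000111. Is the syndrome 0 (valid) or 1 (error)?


Syndrome = XOR of all bits = 0 XOR 0 XOR 1 XOR 0 XOR 0 XOR 0 XOR 1 XOR 1 XOR 1 = 0

0


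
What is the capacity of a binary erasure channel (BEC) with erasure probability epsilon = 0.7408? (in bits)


C = 1 - epsilon = 1 - 0.7408 = 0.2592

0.2592 bits


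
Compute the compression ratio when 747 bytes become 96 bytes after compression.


Ratio = original / compressed = 747 / 96 = 7.7812

7.7812


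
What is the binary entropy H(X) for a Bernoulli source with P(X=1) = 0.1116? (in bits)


H = -p*log2(p) - (1-p)*log2(1-p). -0.1116*log2(0.1116) = 0.353057; -0.8884*log2(0.8884) = 0.151666. H = 0.353057 + 0.151666 = 0.5047

0.5047 bits


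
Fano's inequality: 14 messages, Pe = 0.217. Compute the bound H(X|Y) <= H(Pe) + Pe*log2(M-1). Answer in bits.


H(Pe) = -Pe*log2(Pe) - (1-Pe)*log2(1-Pe) = -0.217*log2(0.217) - 0.783*log2(0.783) = 0.478319 + 0.276333 = 0.7547. Pe*log2(M-1) = 0.217*log2(13) = 0.802995. Bound = H(Pe) + Pe*log2(M-1) = 0.478319 + 0.276333 + 0.802995 = 1.5576

1.5576 bits


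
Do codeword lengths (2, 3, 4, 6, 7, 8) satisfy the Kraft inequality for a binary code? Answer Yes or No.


Kraft sum = sum(2^(-l_i)) = 0.4648, need <= 1. Result: satisfied (a binary prefix-free code with these lengths exists)

Yes


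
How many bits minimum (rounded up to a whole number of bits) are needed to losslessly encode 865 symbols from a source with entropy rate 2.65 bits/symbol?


Minimum bits >= n * H = 865 * 2.65 = 2292.25, rounded up to a whole number of bits = 2293

2293 bits


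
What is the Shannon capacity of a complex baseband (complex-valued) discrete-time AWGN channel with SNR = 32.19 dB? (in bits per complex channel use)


SNR_linear = 10^(32.19/10) = 1655.77; C = log2(1 + SNR_linear) = log2(1 + 1655.77) = 10.6942

10.6942 bits/channel use


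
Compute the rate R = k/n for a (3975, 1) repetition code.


Rate = k/n = 1/3975

1/3975


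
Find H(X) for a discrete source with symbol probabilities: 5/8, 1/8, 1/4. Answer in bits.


H = -sum(p_i * log2(p_i)). Terms: -(5/8)*log2(5/8) = 0.423795; -(1/8)*log2(1/8) = 0.375000; -(1/4)*log2(1/4) = 0.500000. H = 0.423795 + 0.375000 + 0.500000 = 1.2988

1.2988 bits


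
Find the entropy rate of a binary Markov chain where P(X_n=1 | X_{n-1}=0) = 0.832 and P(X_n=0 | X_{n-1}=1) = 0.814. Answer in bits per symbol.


Stationary distribution: pi_0 = p10/(p01+p10) = 0.4945, pi_1 = 0.5055. Entropy rate H' = pi_0*H(p01) + pi_1*H(p10) = 0.4945*0.6531 + 0.5055*0.693 = 0.6733

0.6733 bits/symbol


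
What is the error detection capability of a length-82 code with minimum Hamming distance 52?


Detection capability = d_min - 1 = 52 - 1 = 51

51 errors


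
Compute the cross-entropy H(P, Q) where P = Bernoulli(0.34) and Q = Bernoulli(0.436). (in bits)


H(P,Q) = -p*log2(q) - (1-p)*log2(1-q). -0.34*log2(0.436) = 0.407184; -0.66*log2(0.564) = 0.545314. H(P,Q) = 0.407184 + 0.545314 = 0.9525

0.9525 bits


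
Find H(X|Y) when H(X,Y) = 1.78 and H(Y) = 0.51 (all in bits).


H(X|Y) = H(X,Y) - H(Y) = 1.78 - 0.51 = 1.27

1.27 bits


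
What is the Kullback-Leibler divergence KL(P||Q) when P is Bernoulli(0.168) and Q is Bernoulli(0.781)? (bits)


KL = p*log2(p/q) + (1-p)*log2((1-p)/(1-q)) = 0.168*log2(0.168/0.781) + 0.832*log2(0.832/0.219) = 1.2297

1.2297 bits


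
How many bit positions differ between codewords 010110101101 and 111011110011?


Count differing positions: ^ . ^ ^ . ^ . ^ ^ ^ ^ . = 8 differences

8


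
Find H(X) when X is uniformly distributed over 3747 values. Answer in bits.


H = log2(n) = log2(3747) = 11.8715

11.8715 bits


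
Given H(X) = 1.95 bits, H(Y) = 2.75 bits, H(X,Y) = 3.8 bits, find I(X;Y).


I(X;Y) = H(X) + H(Y) - H(X,Y) = 1.95 + 2.75 - 3.8 = 0.9

0.9 bits


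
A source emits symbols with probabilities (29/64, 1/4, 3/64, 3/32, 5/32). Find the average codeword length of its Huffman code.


Huffman construction (repeatedly merge the two least-probable nodes; each merge adds 1 bit to every symbol beneath it): 3/64 + 3/32 = 9/64; 9/64 + 5/32 = 19/64; 1/4 + 19/64 = 35/64; 29/64 + 35/64 = 1. Resulting codeword lengths (in the order the probabilities were given): (1, 2, 4, 4, 3). L_avg = sum(p_i * l_i) = 29/64*1 + 1/4*2 + 3/64*4 + 3/32*4 + 5/32*3 = 127/64 = 1.9844

1.9844 bits


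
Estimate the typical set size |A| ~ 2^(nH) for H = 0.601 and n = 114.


log2|A_typical| = nH = 114 * 0.601 = 68.514, so |A_typical| ~ 2^68.514 = 4.215e+20

4.215e+20


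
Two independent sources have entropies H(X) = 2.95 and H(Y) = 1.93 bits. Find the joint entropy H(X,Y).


For independent variables, H(X,Y) = H(X) + H(Y) = 2.95 + 1.93 = 4.88

4.88 bits


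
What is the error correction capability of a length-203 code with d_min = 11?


Correction capability = floor((d-1)/2) = floor((11-1)/2) = 5

5 errors


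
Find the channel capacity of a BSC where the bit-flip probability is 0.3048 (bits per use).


H(p) = -p*log2(p) - (1-p)*log2(1-p) = -0.3048*log2(0.3048) - 0.6952*log2(0.6952) = 0.522447 + 0.364632 = 0.8871. C = 1 - H(p) = 1 - 0.8871 = 0.1129

0.1129 bits


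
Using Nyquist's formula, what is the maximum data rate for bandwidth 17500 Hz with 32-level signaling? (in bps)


Rate = 2 * B * log2(M) = 2 * 17500 * 5.0 = 175000.0

175000.0 bps
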